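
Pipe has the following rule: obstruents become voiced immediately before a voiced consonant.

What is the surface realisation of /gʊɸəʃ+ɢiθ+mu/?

The rule targets /ʃ/ (voiceless postalveolar fricative), which sits before the trigger /ɢ/ (voiced).
Changing only its voicing to voiced gives [ʒ] — the voiced postalveolar fricative.
The same rule applies at the second boundary: /θ/ → [ð] next to /m/.

[gʊɸəʒɢiðmu]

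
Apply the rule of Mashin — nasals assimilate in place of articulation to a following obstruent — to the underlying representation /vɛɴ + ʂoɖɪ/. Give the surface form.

[vɛɳʂoɖɪ]

/ɴ/ is a voiced uvular nasal. The following trigger /ʂ/ is retroflex, so /ɴ/ must become retroflex as well.
Changing only its place to retroflex gives [ɳ] — the voiced retroflex nasal.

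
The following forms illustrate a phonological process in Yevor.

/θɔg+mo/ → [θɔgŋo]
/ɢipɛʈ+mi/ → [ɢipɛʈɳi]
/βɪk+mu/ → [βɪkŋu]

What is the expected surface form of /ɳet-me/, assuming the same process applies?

The data show progressive place assimilation: /m/ → [ŋ] after /g/; /m/ → [ɳ] after /ʈ/; /m/ → [ŋ] after /k/. In each pair only place changes, matching the preceding consonant, while manner and voice stay constant.
The rule targets /m/ (voiced bilabial nasal), which sits after the trigger /t/ (alveolar).
The voiced alveolar nasal is [n], so /m/ → [n].

[ɳetne]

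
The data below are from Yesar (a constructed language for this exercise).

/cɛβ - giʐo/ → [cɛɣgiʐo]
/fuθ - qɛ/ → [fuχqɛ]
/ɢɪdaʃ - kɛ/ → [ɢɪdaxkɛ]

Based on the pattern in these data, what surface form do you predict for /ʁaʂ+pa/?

The data show regressive place assimilation: /β/ → [ɣ] before /g/; /θ/ → [χ] before /q/; /ʃ/ → [x] before /k/. In each pair only place changes, matching the following consonant, while manner and voice stay constant.
/ʂ/ is a voiceless retroflex fricative. The following trigger /p/ is bilabial, so /ʂ/ must become bilabial as well.
A voiceless bilabial fricative is [ɸ], so the surface segment is [ɸ].

[ʁaɸpa]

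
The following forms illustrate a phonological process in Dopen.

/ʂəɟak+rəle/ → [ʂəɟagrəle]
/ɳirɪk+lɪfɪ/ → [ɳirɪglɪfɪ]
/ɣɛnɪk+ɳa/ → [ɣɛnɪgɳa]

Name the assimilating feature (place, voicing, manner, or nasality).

voicing

Underlying /k/ is realised as [g] next to /r/; /r/ itself does not change.
/k/ is voiceless while /r/ is voiced; the output [g] is voiced, matching the trigger — so the feature that spreads is voicing.
Checking the remaining alternations: /k/ → [g] before /l/ (voiceless → voiced, matching voiced); /k/ → [g] before /ɳ/ (voiceless → voiced, matching voiced) — only voicing changes, and always toward the following segment.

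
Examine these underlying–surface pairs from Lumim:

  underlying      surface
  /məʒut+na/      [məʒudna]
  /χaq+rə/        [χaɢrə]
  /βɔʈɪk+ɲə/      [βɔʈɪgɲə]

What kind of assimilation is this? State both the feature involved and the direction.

regressive voicing assimilation

The segment that alternates is /t/, which surfaces as [d] when adjacent to /n/.
The change voiceless → voiced matches the voicing of the following /n/, identifying this as voicing assimilation.
Place and manner are unchanged, so the assimilation is partial, not total.
Checking the remaining alternations: /q/ → [ɢ] before /r/ (voiceless → voiced, matching voiced); /k/ → [g] before /ɲ/ (voiceless → voiced, matching voiced) — only voicing changes, and always toward the following segment.
Since the segment that changes precedes the conditioning segment, the assimilation is regressive.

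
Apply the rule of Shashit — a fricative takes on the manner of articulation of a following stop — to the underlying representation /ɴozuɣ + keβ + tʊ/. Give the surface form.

[ɴozugkebtʊ]

/ɣ/ is a voiced velar fricative. The following trigger /k/ is a stop, so /ɣ/ must become a stop as well.
A voiced velar stop is [g], so the surface segment is [g].
The same rule applies at the second boundary: /β/ → [b] next to /t/.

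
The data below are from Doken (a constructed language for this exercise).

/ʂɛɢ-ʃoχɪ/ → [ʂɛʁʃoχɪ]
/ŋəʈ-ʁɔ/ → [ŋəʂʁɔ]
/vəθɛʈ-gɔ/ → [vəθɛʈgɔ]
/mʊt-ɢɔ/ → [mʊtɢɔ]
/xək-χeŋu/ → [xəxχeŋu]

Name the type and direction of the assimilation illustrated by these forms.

regressive manner assimilation

The segment that alternates is /ɢ/, which surfaces as [ʁ] when adjacent to /ʃ/.
The change stop → fricative matches the manner of the following /ʃ/, identifying this as manner assimilation.
Place and voice are unchanged, so the assimilation is partial, not total.
Checking the remaining alternations: /ʈ/ → [ʂ] before /ʁ/ (stop → fricative, matching a fricative); /k/ → [x] before /χ/ (stop → fricative, matching a fricative) — only manner changes, and always toward the following segment.
Nothing changes in [vəθɛʈgɔ], [mʊtɢɔ]: there the adjacent consonants already agree in manner (/ʈ/ and /g/ are both stops; /t/ and /ɢ/ are both stops), so these forms are consistent with the same rule.
The trigger is the following segment, so the direction is regressive (anticipatory).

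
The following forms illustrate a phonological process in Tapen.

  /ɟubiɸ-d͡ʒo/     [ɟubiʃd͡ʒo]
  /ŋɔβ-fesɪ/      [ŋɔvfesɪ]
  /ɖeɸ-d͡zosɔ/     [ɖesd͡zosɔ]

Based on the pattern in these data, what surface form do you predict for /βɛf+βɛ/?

The data show regressive place assimilation: /ɸ/ → [ʃ] before /d͡ʒ/; /β/ → [v] before /f/; /ɸ/ → [s] before /d͡z/. In each pair only place changes, matching the following consonant, while manner and voice stay constant.
The rule targets /f/ (voiceless labiodental fricative), which sits before the trigger /β/ (bilabial).
The voiceless bilabial fricative is [ɸ], so /f/ → [ɸ].

[βɛɸβɛ]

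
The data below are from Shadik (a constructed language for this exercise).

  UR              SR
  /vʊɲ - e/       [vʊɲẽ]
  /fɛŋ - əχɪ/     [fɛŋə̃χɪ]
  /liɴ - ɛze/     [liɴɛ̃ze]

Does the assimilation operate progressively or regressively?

The vowel /e/ surfaces as nasalised [ẽ] next to the preceding nasal /ɲ/ — it has acquired the [+nasal] feature of its neighbour.
The other forms show the same pattern: /ə/ → [ə̃] after /ŋ/; /ɛ/ → [ɛ̃] after /ɴ/ — each time a vowel is nasalised next to a preceding nasal.
Because the conditioning nasal is to the left of the vowel that changes, the process is progressive (perseverative).

progressive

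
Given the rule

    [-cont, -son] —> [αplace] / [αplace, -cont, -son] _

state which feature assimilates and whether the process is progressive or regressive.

progressive place assimilation

The shared variable α links the value of the place features (abbreviated [place]) on the target to the same value on the neighbouring segment, so place is the feature that assimilates.
The conditioning segment sits to the left of the focus bar, meaning the trigger precedes the segment that changes — progressive assimilation.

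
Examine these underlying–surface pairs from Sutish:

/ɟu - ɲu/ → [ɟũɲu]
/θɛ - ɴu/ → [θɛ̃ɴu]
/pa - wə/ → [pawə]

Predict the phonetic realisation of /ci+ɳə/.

[cĩɳə]

The data show regressive nasality assimilation (vowel nasalisation): /u/ → [ũ] before /ɲ/; /ɛ/ → [ɛ̃] before /ɴ/ — a vowel is nasalised by an immediately following nasal consonant.
No change occurs in [pawə] because the vowel at the boundary is adjacent to an oral consonant, not a nasal (/a/ next to /w/).
/i/ sits next to the nasal /ɳ/ and is therefore nasalised to [ĩ].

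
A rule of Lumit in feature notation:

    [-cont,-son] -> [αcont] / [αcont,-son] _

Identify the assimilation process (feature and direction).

progressive manner assimilation

The rule copies [cont] (continuancy) from the environment onto the target stops; since [±cont] encodes the stop/fricative manner contrast, the assimilating dimension is manner.
The conditioning segment sits to the left of the focus bar, meaning the trigger precedes the segment that changes — progressive assimilation.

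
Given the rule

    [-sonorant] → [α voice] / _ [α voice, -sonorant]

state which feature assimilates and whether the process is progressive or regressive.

regressive voicing assimilation

The shared variable α links the value of [voice] on the target to the same value on the neighbouring segment, so voicing is the feature that assimilates.
Since the environment is written after the underscore, the trigger follows the target; the direction is regressive.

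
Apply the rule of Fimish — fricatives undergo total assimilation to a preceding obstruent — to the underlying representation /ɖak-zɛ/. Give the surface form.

[ɖakkɛ]

/z/ is the segment targeted by the rule; it sits immediately after /k/, so it assimilates completely and surfaces as [k].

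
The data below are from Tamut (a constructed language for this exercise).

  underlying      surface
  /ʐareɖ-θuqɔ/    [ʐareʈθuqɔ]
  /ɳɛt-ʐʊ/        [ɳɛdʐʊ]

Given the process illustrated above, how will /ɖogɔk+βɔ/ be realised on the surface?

The data show regressive voicing assimilation: /ɖ/ → [ʈ] before /θ/; /t/ → [d] before /ʐ/. In each pair only voicing changes, matching the following consonant, while place and manner stay constant.
The rule targets /k/ (voiceless velar stop), which sits before the trigger /β/ (voiced).
A voiced velar stop is [g], so the surface segment is [g].

[ɖogɔgβɔ]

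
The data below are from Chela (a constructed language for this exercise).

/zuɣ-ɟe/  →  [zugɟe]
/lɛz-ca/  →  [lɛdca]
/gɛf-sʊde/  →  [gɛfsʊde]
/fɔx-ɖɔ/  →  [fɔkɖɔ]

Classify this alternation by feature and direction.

Underlying /ɣ/ is realised as [g] next to /ɟ/; /ɟ/ itself does not change.
The change fricative → stop matches the manner of the following /ɟ/, identifying this as manner assimilation.
Place and voice are unchanged, so the assimilation is partial, not total.
Checking the remaining alternations: /z/ → [d] before /c/ (fricative → stop, matching a stop); /x/ → [k] before /ɖ/ (fricative → stop, matching a stop) — only manner changes, and always toward the following segment.
No alternation appears in [gɛfsʊde]: there the adjacent consonants already agree in manner (/f/ and /s/ are both fricatives), so this form is consistent with the same rule.
The trigger is the following segment, so the direction is regressive (anticipatory).

regressive manner assimilation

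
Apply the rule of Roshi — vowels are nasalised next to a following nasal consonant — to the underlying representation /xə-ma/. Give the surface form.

The vowel /ə/ is adjacent to the following nasal /m/, so it acquires [+nasal] and surfaces as [ə̃].

[xə̃ma]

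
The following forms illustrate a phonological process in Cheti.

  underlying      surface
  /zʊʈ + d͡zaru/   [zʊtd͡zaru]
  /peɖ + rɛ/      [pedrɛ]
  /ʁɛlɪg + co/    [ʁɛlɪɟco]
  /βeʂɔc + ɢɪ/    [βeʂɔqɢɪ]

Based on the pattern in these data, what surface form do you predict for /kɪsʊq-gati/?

The data show regressive place assimilation: /ʈ/ → [t] before /d͡z/; /ɖ/ → [d] before /r/; /g/ → [ɟ] before /c/; /c/ → [q] before /ɢ/. In each pair only place changes, matching the following consonant, while manner and voice stay constant.
The rule targets /q/ (voiceless uvular stop), which sits before the trigger /g/ (velar).
A voiceless velar stop is [k], so the surface segment is [k].

[kɪsʊkgati]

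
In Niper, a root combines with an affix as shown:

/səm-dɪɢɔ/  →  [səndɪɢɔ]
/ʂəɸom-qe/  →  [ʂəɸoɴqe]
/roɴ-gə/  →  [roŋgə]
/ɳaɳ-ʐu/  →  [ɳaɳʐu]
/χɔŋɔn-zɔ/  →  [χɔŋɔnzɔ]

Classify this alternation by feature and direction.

Comparing underlying and surface forms, /m/ → [n] is the alternation; the neighbouring /d/ is constant.
The change bilabial → alveolar matches the place of the following /d/, identifying this as place assimilation.
Manner and voice are unchanged, so the assimilation is partial, not total.
The same holds elsewhere in the data: /m/ → [ɴ] before /q/ (bilabial → uvular, matching uvular); /ɴ/ → [ŋ] before /g/ (uvular → velar, matching velar) — only place changes, and always toward the following segment.
No alternation appears in [ɳaɳʐu], [χɔŋɔnzɔ]: there the adjacent consonants already agree in place (/ɳ/ and /ʐ/ are both retroflex; /n/ and /z/ are both alveolar), so these forms are consistent with the same rule.
Since the segment that changes precedes the conditioning segment, the assimilation is regressive.

regressive place assimilation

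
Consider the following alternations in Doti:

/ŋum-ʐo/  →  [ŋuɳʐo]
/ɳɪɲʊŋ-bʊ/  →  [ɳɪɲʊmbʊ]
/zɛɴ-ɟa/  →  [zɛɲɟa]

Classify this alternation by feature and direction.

regressive place assimilation

The segment that alternates is /m/, which surfaces as [ɳ] when adjacent to /ʐ/.
The change bilabial → retroflex matches the place of the following /ʐ/, identifying this as place assimilation.
Manner and voice are unchanged, so the assimilation is partial, not total.
The same holds elsewhere in the data: /ŋ/ → [m] before /b/ (velar → bilabial, matching bilabial); /ɴ/ → [ɲ] before /ɟ/ (uvular → palatal, matching palatal) — only place changes, and always toward the following segment.
The trigger is the following segment, so the direction is regressive (anticipatory).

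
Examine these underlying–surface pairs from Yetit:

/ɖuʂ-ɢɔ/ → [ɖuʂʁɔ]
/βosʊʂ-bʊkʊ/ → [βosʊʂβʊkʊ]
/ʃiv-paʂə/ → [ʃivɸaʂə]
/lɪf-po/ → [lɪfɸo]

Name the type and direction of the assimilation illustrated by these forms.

progressive manner assimilation

Comparing underlying and surface forms, /ɢ/ → [ʁ] is the alternation; the neighbouring /ʂ/ is constant.
/ɢ/ is a stop while /ʂ/ is a fricative; the output [ʁ] is a fricative, matching the trigger — so the feature that spreads is manner.
Place and voice are unchanged, so the assimilation is partial, not total.
The same holds elsewhere in the data: /b/ → [β] after /ʂ/ (stop → fricative, matching a fricative); /p/ → [ɸ] after /v/ (stop → fricative, matching a fricative); /p/ → [ɸ] after /f/ (stop → fricative, matching a fricative) — only manner changes, and always toward the preceding segment.
The trigger is the preceding segment, so the direction is progressive (perseverative).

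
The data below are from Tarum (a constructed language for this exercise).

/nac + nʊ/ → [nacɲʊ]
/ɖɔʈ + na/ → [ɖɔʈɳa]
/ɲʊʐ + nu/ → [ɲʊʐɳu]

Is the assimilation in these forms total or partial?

partial assimilation

Underlying /n/ is realised as [ɲ] next to /c/; /c/ itself does not change.
The change alveolar → palatal matches the place of the preceding /c/, identifying this as place assimilation.
Manner and voice are unchanged, so the assimilation is partial, not total.
Checking the remaining alternations: /n/ → [ɳ] after /ʈ/ (alveolar → retroflex, matching retroflex); /n/ → [ɳ] after /ʐ/ (alveolar → retroflex, matching retroflex) — only place changes, and always toward the preceding segment.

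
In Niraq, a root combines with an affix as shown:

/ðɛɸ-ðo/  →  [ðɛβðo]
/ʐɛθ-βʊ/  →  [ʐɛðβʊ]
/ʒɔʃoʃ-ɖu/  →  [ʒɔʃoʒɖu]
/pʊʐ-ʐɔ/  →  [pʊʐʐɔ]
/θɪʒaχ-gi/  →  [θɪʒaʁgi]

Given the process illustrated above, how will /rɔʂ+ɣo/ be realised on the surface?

The data show regressive voicing assimilation: /ɸ/ → [β] before /ð/; /θ/ → [ð] before /β/; /ʃ/ → [ʒ] before /ɖ/; /χ/ → [ʁ] before /g/. In each pair only voicing changes, matching the following consonant, while place and manner stay constant.
Nothing changes in [pʊʐʐɔ]: there the adjacent consonants already agree in voicing (/ʐ/ and /ʐ/ are both voiced), so this form is consistent with the same rule.
The rule targets /ʂ/ (voiceless retroflex fricative), which sits before the trigger /ɣ/ (voiced).
Changing only its voicing to voiced gives [ʐ] — the voiced retroflex fricative.

[rɔʐɣo]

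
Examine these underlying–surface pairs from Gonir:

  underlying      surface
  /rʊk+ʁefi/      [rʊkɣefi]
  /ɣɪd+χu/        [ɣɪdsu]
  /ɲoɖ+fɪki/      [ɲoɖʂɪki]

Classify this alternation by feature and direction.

Comparing underlying and surface forms, /ʁ/ → [ɣ] is the alternation; the neighbouring /k/ is constant.
The change uvular → velar matches the place of the preceding /k/, identifying this as place assimilation.
Manner and voice are unchanged, so the assimilation is partial, not total.
The other alternating forms pattern the same way: /χ/ → [s] after /d/ (uvular → alveolar, matching alveolar); /f/ → [ʂ] after /ɖ/ (labiodental → retroflex, matching retroflex) — only place changes, and always toward the preceding segment.
The trigger is the preceding segment, so the direction is progressive (perseverative).

progressive place assimilation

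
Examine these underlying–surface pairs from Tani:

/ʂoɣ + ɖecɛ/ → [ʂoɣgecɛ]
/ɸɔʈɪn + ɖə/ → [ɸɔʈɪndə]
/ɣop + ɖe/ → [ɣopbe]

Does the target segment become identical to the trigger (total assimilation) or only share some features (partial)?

partial assimilation

The segment that alternates is /ɖ/, which surfaces as [g] when adjacent to /ɣ/.
/ɖ/ is retroflex while /ɣ/ is velar; the output [g] is velar, matching the trigger — so the feature that spreads is place.
Manner and voice are unchanged, so the assimilation is partial, not total.
The other alternating forms pattern the same way: /ɖ/ → [d] after /n/ (retroflex → alveolar, matching alveolar); /ɖ/ → [b] after /p/ (retroflex → bilabial, matching bilabial) — only place changes, and always toward the preceding segment.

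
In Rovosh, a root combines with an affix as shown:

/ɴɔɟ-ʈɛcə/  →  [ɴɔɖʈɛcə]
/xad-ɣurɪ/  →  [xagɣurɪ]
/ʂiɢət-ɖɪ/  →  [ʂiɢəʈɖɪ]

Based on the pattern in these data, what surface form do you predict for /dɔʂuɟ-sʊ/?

[dɔʂudsʊ]

The data show regressive place assimilation: /ɟ/ → [ɖ] before /ʈ/; /d/ → [g] before /ɣ/; /t/ → [ʈ] before /ɖ/. In each pair only place changes, matching the following consonant, while manner and voice stay constant.
/ɟ/ is a voiced palatal stop. The following trigger /s/ is alveolar, so /ɟ/ must become alveolar as well.
Changing only its place to alveolar gives [d] — the voiced alveolar stop.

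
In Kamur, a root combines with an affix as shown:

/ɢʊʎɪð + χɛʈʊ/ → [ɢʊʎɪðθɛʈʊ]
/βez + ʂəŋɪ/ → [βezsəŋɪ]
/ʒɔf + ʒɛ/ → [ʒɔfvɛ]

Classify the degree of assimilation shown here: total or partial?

The segment that alternates is /χ/, which surfaces as [θ] when adjacent to /ð/.
The change uvular → dental matches the place of the preceding /ð/, identifying this as place assimilation.
Manner and voice are unchanged, so the assimilation is partial, not total.
The other alternating forms pattern the same way: /ʂ/ → [s] after /z/ (retroflex → alveolar, matching alveolar); /ʒ/ → [v] after /f/ (postalveolar → labiodental, matching labiodental) — only place changes, and always toward the preceding segment.

partial assimilation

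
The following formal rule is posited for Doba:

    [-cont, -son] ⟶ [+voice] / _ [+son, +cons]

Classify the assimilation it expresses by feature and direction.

regressive voicing assimilation

The structural change is [+voice], and the conditioning segment [+son, +cons] (a sonorant consonant) is itself voiced, so the target comes to share the voicing of its neighbour — voicing assimilation.
The conditioning segment sits to the right of the focus bar, meaning the trigger follows the segment that changes — regressive assimilation.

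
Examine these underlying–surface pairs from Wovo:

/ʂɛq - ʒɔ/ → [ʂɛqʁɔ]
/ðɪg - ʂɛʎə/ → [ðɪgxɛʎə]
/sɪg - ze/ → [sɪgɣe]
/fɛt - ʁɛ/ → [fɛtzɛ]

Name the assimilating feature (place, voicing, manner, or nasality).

The segment that alternates is /ʒ/, which surfaces as [ʁ] when adjacent to /q/.
The change postalveolar → uvular matches the place of the preceding /q/, identifying this as place assimilation.
Checking the remaining alternations: /ʂ/ → [x] after /g/ (retroflex → velar, matching velar); /z/ → [ɣ] after /g/ (alveolar → velar, matching velar); /ʁ/ → [z] after /t/ (uvular → alveolar, matching alveolar) — only place changes, and always toward the preceding segment.

place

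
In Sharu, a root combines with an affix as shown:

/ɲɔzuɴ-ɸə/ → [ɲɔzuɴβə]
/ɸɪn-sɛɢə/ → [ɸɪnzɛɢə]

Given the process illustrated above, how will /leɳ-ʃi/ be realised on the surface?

[leɳʒi]

The data show progressive voicing assimilation: /ɸ/ → [β] after /ɴ/; /s/ → [z] after /n/. In each pair only voicing changes, matching the preceding consonant, while place and manner stay constant.
The rule targets /ʃ/ (voiceless postalveolar fricative), which sits after the trigger /ɳ/ (voiced).
The voiced postalveolar fricative is [ʒ], so /ʃ/ → [ʒ].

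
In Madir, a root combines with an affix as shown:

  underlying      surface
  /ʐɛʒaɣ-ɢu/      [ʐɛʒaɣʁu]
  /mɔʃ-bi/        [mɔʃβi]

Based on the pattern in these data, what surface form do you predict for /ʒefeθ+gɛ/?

The data show progressive manner assimilation: /ɢ/ → [ʁ] after /ɣ/; /b/ → [β] after /ʃ/. In each pair only manner changes, matching the preceding consonant, while place and voice stay constant.
/g/ is a voiced velar stop. The preceding trigger /θ/ is a fricative, so /g/ must become a fricative as well.
Changing only its manner to fricative gives [ɣ] — the voiced velar fricative.

[ʒefeθɣɛ]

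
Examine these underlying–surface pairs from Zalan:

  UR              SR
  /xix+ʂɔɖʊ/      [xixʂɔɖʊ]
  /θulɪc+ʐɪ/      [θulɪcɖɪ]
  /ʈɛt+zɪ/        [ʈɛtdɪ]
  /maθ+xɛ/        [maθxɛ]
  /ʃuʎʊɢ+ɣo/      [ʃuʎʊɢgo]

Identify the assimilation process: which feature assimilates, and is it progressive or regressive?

progressive manner assimilation

Comparing underlying and surface forms, /ʐ/ → [ɖ] is the alternation; the neighbouring /c/ is constant.
The change fricative → stop matches the manner of the preceding /c/, identifying this as manner assimilation.
Place and voice are unchanged, so the assimilation is partial, not total.
The other alternating forms pattern the same way: /z/ → [d] after /t/ (fricative → stop, matching a stop); /ɣ/ → [g] after /ɢ/ (fricative → stop, matching a stop) — only manner changes, and always toward the preceding segment.
Nothing changes in [xixʂɔɖʊ], [maθxɛ]: there the adjacent consonants already agree in manner (/ʂ/ and /x/ are both fricatives; /x/ and /θ/ are both fricatives), so these forms are consistent with the same rule.
The trigger is the preceding segment, so the direction is progressive (perseverative).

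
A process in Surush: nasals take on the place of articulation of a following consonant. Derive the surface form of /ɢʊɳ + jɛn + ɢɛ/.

[ɢʊɲjɛɴɢɛ]

The rule targets /ɳ/ (voiced retroflex nasal), which sits before the trigger /j/ (palatal).
The voiced palatal nasal is [ɲ], so /ɳ/ → [ɲ].
At the second juncture, /n/ likewise becomes [ɴ] adjacent to /ɢ/.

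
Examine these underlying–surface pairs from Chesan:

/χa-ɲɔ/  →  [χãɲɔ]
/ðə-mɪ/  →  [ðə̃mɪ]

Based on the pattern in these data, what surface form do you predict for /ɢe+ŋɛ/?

[ɢẽŋɛ]

The data show regressive nasality assimilation (vowel nasalisation): /a/ → [ã] before /ɲ/; /ə/ → [ə̃] before /m/ — a vowel is nasalised by an immediately following nasal consonant.
The vowel /e/ is adjacent to the following nasal /ŋ/, so it acquires [+nasal] and surfaces as [ẽ].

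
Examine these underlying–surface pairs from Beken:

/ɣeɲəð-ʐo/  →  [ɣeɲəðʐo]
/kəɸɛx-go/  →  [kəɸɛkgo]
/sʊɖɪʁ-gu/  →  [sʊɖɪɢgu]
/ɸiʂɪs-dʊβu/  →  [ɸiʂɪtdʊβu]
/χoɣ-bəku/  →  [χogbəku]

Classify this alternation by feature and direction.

The segment that alternates is /x/, which surfaces as [k] when adjacent to /g/.
The change fricative → stop matches the manner of the following /g/, identifying this as manner assimilation.
Place and voice are unchanged, so the assimilation is partial, not total.
The other alternating forms pattern the same way: /ʁ/ → [ɢ] before /g/ (fricative → stop, matching a stop); /s/ → [t] before /d/ (fricative → stop, matching a stop); /ɣ/ → [g] before /b/ (fricative → stop, matching a stop) — only manner changes, and always toward the following segment.
Nothing changes in [ɣeɲəðʐo]: there the adjacent consonants already agree in manner (/ð/ and /ʐ/ are both fricatives), so this form is consistent with the same rule.
The trigger is the following segment, so the direction is regressive (anticipatory).

regressive manner assimilation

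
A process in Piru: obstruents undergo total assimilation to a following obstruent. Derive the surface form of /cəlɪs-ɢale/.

[cəlɪɢɢale]

/s/ is the segment targeted by the rule; it sits immediately before /ɢ/, so it assimilates completely and surfaces as [ɢ].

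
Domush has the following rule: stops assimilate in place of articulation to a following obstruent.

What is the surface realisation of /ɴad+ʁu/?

The rule targets /d/ (voiced alveolar stop), which sits before the trigger /ʁ/ (uvular).
Changing only its place to uvular gives [ɢ] — the voiced uvular stop.

[ɴaɢʁu]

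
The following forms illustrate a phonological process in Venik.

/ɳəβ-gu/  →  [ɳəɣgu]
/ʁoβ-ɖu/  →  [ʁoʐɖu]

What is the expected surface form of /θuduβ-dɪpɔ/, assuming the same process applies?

The data show regressive place assimilation: /β/ → [ɣ] before /g/; /β/ → [ʐ] before /ɖ/. In each pair only place changes, matching the following consonant, while manner and voice stay constant.
/β/ is a voiced bilabial fricative. The following trigger /d/ is alveolar, so /β/ must become alveolar as well.
The voiced alveolar fricative is [z], so /β/ → [z].

[θuduzdɪpɔ]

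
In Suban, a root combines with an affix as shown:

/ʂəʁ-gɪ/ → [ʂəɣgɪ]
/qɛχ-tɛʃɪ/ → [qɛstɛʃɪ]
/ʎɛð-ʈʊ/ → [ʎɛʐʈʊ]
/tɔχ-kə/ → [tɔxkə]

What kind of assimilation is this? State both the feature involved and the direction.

regressive place assimilation

The segment that alternates is /ʁ/, which surfaces as [ɣ] when adjacent to /g/.
/ʁ/ is uvular while /g/ is velar; the output [ɣ] is velar, matching the trigger — so the feature that spreads is place.
Manner and voice are unchanged, so the assimilation is partial, not total.
The other alternating forms pattern the same way: /χ/ → [s] before /t/ (uvular → alveolar, matching alveolar); /ð/ → [ʐ] before /ʈ/ (dental → retroflex, matching retroflex); /χ/ → [x] before /k/ (uvular → velar, matching velar) — only place changes, and always toward the following segment.
The trigger is the following segment, so the direction is regressive (anticipatory).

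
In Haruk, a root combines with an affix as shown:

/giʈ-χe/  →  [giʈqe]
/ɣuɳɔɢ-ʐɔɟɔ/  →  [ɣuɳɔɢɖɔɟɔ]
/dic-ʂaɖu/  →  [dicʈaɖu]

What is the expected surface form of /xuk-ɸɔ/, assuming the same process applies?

The data show progressive manner assimilation: /χ/ → [q] after /ʈ/; /ʐ/ → [ɖ] after /ɢ/; /ʂ/ → [ʈ] after /c/. In each pair only manner changes, matching the preceding consonant, while place and voice stay constant.
The rule targets /ɸ/ (voiceless bilabial fricative), which sits after the trigger /k/ (stop).
Changing only its manner to stop gives [p] — the voiceless bilabial stop.

[xukpɔ]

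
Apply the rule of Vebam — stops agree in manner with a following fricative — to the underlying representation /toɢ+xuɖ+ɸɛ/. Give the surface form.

The rule targets /ɢ/ (voiced uvular stop), which sits before the trigger /x/ (fricative).
Changing only its manner to fricative gives [ʁ] — the voiced uvular fricative.
The same rule applies at the second boundary: /ɖ/ → [ʐ] next to /ɸ/.

[toʁxuʐɸɛ]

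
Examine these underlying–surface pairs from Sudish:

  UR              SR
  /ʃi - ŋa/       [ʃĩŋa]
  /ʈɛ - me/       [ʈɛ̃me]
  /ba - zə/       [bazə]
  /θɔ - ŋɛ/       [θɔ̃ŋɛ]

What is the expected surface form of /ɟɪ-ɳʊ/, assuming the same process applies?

[ɟɪ̃ɳʊ]

The data show regressive nasality assimilation (vowel nasalisation): /i/ → [ĩ] before /ŋ/; /ɛ/ → [ɛ̃] before /m/; /ɔ/ → [ɔ̃] before /ŋ/ — a vowel is nasalised by an immediately following nasal consonant.
No change occurs in [bazə] because the vowel at the boundary is adjacent to an oral consonant, not a nasal (/a/ next to /z/).
The vowel /ɪ/ is adjacent to the following nasal /ɳ/, so it acquires [+nasal] and surfaces as [ɪ̃].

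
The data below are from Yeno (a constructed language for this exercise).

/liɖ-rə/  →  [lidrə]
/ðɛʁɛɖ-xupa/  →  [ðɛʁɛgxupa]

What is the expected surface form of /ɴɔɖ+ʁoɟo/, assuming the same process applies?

[ɴɔɢʁoɟo]

The data show regressive place assimilation: /ɖ/ → [d] before /r/; /ɖ/ → [g] before /x/. In each pair only place changes, matching the following consonant, while manner and voice stay constant.
/ɖ/ is a voiced retroflex stop. The following trigger /ʁ/ is uvular, so /ɖ/ must become uvular as well.
The voiced uvular stop is [ɢ], so /ɖ/ → [ɢ].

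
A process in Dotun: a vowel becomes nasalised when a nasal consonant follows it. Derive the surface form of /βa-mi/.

/a/ sits next to the nasal /m/ and is therefore nasalised to [ã].

[βãmi]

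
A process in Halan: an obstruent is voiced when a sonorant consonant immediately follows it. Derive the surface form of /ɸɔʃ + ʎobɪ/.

[ɸɔʒʎobɪ]

/ʃ/ is a voiceless postalveolar fricative. The following trigger /ʎ/ is voiced, so /ʃ/ must become voiced as well.
Changing only its voicing to voiced gives [ʒ] — the voiced postalveolar fricative.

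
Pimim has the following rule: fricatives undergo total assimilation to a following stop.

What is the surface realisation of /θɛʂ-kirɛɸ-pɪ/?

[θɛkkirɛppɪ]

/ʂ/ is the segment targeted by the rule; it sits immediately before /k/, so it assimilates completely and surfaces as [k].
At the second juncture, /ɸ/ likewise becomes [p] adjacent to /p/.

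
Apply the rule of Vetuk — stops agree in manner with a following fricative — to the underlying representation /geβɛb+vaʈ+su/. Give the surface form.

[geβɛβvaʂsu]

The rule targets /b/ (voiced bilabial stop), which sits before the trigger /v/ (fricative).
The voiced bilabial fricative is [β], so /b/ → [β].
The same rule applies at the second boundary: /ʈ/ → [ʂ] next to /s/.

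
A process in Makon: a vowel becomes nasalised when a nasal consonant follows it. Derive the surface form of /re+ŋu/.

[rẽŋu]

/e/ sits next to the nasal /ŋ/ and is therefore nasalised to [ẽ].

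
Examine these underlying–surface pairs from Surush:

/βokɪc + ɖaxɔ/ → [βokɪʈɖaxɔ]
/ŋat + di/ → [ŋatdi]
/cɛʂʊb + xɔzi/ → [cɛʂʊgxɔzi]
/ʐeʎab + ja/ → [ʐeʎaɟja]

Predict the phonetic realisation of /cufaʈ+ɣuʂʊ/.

The data show regressive place assimilation: /c/ → [ʈ] before /ɖ/; /b/ → [g] before /x/; /b/ → [ɟ] before /j/. In each pair only place changes, matching the following consonant, while manner and voice stay constant.
Nothing changes in [ŋatdi]: there the adjacent consonants already agree in place (/t/ and /d/ are both alveolar), so this form is consistent with the same rule.
The rule targets /ʈ/ (voiceless retroflex stop), which sits before the trigger /ɣ/ (velar).
A voiceless velar stop is [k], so the surface segment is [k].

[cufakɣuʂʊ]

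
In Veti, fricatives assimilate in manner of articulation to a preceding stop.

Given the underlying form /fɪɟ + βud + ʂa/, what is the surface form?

[fɪɟbudʈa]

/β/ is a voiced bilabial fricative. The preceding trigger /ɟ/ is a stop, so /β/ must become a stop as well.
Changing only its manner to stop gives [b] — the voiced bilabial stop.
The same rule applies at the second boundary: /ʂ/ → [ʈ] next to /d/.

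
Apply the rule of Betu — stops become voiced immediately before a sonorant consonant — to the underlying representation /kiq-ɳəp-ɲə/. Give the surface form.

[kiɢɳəbɲə]

/q/ is a voiceless uvular stop. The following trigger /ɳ/ is voiced, so /q/ must become voiced as well.
A voiced uvular stop is [ɢ], so the surface segment is [ɢ].
At the second juncture, /p/ likewise becomes [b] adjacent to /ɲ/.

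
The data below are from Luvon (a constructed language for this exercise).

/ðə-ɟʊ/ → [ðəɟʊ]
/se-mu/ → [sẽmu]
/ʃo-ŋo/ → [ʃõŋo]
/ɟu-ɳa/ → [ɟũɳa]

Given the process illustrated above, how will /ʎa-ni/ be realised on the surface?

The data show regressive nasality assimilation (vowel nasalisation): /e/ → [ẽ] before /m/; /o/ → [õ] before /ŋ/; /u/ → [ũ] before /ɳ/ — a vowel is nasalised by an immediately following nasal consonant.
No change occurs in [ðəɟʊ] because the vowel at the boundary is adjacent to an oral consonant, not a nasal (/ə/ next to /ɟ/).
The vowel /a/ is adjacent to the following nasal /n/, so it acquires [+nasal] and surfaces as [ã].

[ʎãni]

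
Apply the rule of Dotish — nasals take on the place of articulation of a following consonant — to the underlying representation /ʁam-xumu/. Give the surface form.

[ʁaŋxumu]

/m/ is a voiced bilabial nasal. The following trigger /x/ is velar, so /m/ must become velar as well.
The voiced velar nasal is [ŋ], so /m/ → [ŋ].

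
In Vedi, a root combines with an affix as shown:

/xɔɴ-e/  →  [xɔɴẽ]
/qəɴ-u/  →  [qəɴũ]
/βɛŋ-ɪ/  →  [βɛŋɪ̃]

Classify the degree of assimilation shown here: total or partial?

partial assimilation

The vowel /e/ surfaces as nasalised [ẽ] next to the preceding nasal /ɴ/ — it has acquired the [+nasal] feature of its neighbour.
The other forms show the same pattern: /u/ → [ũ] after /ɴ/; /ɪ/ → [ɪ̃] after /ŋ/ — each time a vowel is nasalised next to a preceding nasal.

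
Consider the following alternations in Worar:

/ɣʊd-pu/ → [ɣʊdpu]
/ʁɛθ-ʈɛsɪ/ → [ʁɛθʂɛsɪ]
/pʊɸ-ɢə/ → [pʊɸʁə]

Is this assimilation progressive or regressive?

progressive

Underlying /ʈ/ is realised as [ʂ] next to /θ/; /θ/ itself does not change.
The change stop → fricative matches the manner of the preceding /θ/, identifying this as manner assimilation.
The other alternating form patterns the same way: /ɢ/ → [ʁ] after /ɸ/ (stop → fricative, matching a fricative) — only manner changes, and always toward the preceding segment.
Nothing changes in [ɣʊdpu]: there the adjacent consonants already agree in manner (/p/ and /d/ are both stops), so this form is consistent with the same rule.
The trigger is the preceding segment, so the direction is progressive (perseverative).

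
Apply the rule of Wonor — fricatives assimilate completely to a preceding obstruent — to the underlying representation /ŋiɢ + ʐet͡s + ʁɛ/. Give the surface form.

/ʐ/ is the segment targeted by the rule; it sits immediately after /ɢ/, so it assimilates completely and surfaces as [ɢ].
The same rule applies at the second boundary: /ʁ/ → [t͡s] next to /t͡s/.

[ŋiɢɢet͡st͡sɛ]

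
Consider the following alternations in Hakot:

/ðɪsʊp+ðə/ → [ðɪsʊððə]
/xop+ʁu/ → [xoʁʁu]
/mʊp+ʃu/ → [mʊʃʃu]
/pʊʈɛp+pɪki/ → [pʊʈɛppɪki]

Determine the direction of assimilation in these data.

Comparing underlying and surface forms, /p/ → [ð] is the alternation; the neighbouring /ð/ is constant.
The output [ð] is identical to the trigger /ð/ — every feature (place, manner, voicing) has been copied — so this is total assimilation.
The other forms behave the same way: /p/ → [ʁ] before /ʁ/; /p/ → [ʃ] before /ʃ/ — in each case the output is a copy of the following consonant.
In [pʊʈɛppɪki] the two consonants at the boundary are already identical (/p/ + /p/), so the rule applies vacuously and nothing changes.
Since the segment that changes precedes the conditioning segment, the assimilation is regressive.

regressive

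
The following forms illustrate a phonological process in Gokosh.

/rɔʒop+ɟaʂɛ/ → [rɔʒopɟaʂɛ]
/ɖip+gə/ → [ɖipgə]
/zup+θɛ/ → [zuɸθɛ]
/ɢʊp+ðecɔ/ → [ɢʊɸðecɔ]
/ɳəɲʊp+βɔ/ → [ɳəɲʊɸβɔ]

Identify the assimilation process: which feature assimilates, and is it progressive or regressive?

The segment that alternates is /p/, which surfaces as [ɸ] when adjacent to /θ/.
/p/ is a stop while /θ/ is a fricative; the output [ɸ] is a fricative, matching the trigger — so the feature that spreads is manner.
Place and voice are unchanged, so the assimilation is partial, not total.
The same holds elsewhere in the data: /p/ → [ɸ] before /ð/ (stop → fricative, matching a fricative); /p/ → [ɸ] before /β/ (stop → fricative, matching a fricative) — only manner changes, and always toward the following segment.
No alternation appears in [rɔʒopɟaʂɛ], [ɖipgə]: there the adjacent consonants already agree in manner (/p/ and /ɟ/ are both stops; /p/ and /g/ are both stops), so these forms are consistent with the same rule.
The trigger is the following segment, so the direction is regressive (anticipatory).

regressive manner assimilation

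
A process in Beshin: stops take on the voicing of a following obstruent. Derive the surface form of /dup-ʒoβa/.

[dubʒoβa]

/p/ is a voiceless bilabial stop. The following trigger /ʒ/ is voiced, so /p/ must become voiced as well.
A voiced bilabial stop is [b], so the surface segment is [b].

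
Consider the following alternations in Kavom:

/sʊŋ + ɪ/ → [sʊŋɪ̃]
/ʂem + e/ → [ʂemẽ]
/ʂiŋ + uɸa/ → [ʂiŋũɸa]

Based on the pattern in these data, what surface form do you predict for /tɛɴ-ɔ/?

[tɛɴɔ̃]

The data show progressive nasality assimilation (vowel nasalisation): /ɪ/ → [ɪ̃] after /ŋ/; /e/ → [ẽ] after /m/; /u/ → [ũ] after /ŋ/ — a vowel is nasalised by an immediately preceding nasal consonant.
The vowel /ɔ/ is adjacent to the preceding nasal /ɴ/, so it acquires [+nasal] and surfaces as [ɔ̃].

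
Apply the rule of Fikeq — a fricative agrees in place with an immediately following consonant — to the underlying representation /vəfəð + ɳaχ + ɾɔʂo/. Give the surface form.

The rule targets /ð/ (voiced dental fricative), which sits before the trigger /ɳ/ (retroflex).
Changing only its place to retroflex gives [ʐ] — the voiced retroflex fricative.
At the second juncture, /χ/ likewise becomes [s] adjacent to /ɾ/.

[vəfəʐɳasɾɔʂo]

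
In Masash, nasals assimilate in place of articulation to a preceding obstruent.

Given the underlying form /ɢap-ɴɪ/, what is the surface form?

[ɢapmɪ]

The rule targets /ɴ/ (voiced uvular nasal), which sits after the trigger /p/ (bilabial).
A voiced bilabial nasal is [m], so the surface segment is [m].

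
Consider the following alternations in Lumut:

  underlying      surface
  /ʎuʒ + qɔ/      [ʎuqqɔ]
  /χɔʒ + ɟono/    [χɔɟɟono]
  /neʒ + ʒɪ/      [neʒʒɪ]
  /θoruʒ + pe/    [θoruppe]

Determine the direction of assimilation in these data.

The segment that alternates is /ʒ/, which surfaces as [q] when adjacent to /q/.
The output [q] is identical to the trigger /q/ — every feature (place, manner, voicing) has been copied — so this is total assimilation.
The remaining alternations confirm this: /ʒ/ → [ɟ] before /ɟ/; /ʒ/ → [p] before /p/ — in each case the output is a copy of the following consonant.
In [neʒʒɪ] the two consonants at the boundary are already identical (/ʒ/ + /ʒ/), so the rule applies vacuously and nothing changes.
The trigger is the following segment, so the direction is regressive (anticipatory).

regressive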